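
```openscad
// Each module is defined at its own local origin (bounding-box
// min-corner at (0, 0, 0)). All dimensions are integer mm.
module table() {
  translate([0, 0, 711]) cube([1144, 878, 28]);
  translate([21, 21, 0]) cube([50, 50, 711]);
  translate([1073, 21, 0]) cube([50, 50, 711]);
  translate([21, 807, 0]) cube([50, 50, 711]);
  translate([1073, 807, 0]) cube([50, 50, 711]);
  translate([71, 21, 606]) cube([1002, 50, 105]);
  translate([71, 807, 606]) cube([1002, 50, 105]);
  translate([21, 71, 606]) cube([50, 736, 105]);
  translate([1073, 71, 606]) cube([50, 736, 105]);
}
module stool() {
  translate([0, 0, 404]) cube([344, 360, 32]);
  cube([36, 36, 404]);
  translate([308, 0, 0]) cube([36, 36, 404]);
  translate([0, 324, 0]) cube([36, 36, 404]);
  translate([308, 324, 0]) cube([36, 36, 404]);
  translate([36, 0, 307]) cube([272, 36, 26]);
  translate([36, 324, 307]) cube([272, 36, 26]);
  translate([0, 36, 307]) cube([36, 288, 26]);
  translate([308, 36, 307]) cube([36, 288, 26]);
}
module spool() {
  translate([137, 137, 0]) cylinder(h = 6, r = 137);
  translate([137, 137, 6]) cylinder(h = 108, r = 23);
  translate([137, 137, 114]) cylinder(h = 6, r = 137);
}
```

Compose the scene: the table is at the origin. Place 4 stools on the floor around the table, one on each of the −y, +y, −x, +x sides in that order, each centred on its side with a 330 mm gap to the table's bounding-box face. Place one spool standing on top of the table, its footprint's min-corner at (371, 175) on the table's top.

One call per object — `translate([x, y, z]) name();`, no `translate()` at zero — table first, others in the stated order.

table();
translate([400, -690, 0]) stool();
translate([400, 1208, 0]) stool();
translate([-674, 259, 0]) stool();
translate([1474, 259, 0]) stool();
translate([371, 175, 739]) spool();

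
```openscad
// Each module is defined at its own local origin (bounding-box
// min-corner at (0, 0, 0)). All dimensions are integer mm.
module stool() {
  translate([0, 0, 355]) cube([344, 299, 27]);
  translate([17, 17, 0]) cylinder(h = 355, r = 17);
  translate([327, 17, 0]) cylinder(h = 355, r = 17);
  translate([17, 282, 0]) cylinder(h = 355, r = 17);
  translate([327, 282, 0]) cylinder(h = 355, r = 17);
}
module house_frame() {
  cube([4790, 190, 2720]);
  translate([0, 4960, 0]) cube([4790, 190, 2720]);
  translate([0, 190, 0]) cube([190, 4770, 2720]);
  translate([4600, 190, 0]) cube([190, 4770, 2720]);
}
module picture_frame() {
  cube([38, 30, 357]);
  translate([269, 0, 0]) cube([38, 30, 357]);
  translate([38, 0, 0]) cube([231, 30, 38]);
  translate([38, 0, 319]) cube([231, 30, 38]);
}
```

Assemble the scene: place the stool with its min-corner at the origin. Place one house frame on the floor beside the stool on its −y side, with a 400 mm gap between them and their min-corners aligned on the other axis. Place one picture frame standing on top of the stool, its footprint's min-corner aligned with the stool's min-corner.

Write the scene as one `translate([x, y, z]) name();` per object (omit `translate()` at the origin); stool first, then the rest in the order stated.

stool();
translate([0, -5550, 0]) house_frame();
translate([0, 0, 382]) picture_frame();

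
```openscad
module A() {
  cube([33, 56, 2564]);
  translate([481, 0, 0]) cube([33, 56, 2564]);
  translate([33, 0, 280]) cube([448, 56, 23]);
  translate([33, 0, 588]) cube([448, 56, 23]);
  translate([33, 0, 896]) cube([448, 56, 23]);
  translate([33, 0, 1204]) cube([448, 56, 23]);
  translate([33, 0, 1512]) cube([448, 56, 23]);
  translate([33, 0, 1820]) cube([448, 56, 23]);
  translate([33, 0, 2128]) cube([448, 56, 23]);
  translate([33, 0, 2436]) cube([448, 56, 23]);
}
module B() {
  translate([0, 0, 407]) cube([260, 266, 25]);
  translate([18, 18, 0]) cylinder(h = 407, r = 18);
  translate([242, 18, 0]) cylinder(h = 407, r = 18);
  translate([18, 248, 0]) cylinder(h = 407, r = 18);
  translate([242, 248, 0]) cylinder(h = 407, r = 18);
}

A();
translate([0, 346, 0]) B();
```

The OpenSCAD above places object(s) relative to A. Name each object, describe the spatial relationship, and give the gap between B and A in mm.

A is a ladder. B is a stool. The stool is on the floor beside the ladder on its +y side. The gap between the stool and the ladder is 290 mm.

The stool's nearest face is 290 mm from the ladder's +y face.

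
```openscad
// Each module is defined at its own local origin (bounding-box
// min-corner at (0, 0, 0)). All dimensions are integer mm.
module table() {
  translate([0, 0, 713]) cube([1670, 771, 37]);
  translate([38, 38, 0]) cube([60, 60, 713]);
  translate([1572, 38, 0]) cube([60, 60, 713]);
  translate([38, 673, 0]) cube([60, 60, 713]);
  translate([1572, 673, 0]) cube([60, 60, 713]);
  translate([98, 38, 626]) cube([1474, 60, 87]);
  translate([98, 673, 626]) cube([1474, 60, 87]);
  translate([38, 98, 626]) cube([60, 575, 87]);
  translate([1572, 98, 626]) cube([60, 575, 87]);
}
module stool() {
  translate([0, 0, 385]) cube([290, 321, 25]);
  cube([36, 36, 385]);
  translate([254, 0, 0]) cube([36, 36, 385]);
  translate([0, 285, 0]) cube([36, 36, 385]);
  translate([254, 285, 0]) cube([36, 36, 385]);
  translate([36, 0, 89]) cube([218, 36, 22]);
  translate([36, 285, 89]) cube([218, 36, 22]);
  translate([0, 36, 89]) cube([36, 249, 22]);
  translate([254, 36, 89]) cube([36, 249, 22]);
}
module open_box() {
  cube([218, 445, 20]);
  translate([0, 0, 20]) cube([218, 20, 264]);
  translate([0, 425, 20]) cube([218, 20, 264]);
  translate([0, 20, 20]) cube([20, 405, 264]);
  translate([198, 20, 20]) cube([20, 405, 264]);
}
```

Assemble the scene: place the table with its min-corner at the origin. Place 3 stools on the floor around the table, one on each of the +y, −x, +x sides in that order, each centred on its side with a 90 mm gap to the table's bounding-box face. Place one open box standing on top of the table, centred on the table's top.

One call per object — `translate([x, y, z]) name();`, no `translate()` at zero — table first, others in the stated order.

table();
translate([690, 861, 0]) stool();
translate([-380, 225, 0]) stool();
translate([1760, 225, 0]) stool();
translate([726, 163, 750]) open_box();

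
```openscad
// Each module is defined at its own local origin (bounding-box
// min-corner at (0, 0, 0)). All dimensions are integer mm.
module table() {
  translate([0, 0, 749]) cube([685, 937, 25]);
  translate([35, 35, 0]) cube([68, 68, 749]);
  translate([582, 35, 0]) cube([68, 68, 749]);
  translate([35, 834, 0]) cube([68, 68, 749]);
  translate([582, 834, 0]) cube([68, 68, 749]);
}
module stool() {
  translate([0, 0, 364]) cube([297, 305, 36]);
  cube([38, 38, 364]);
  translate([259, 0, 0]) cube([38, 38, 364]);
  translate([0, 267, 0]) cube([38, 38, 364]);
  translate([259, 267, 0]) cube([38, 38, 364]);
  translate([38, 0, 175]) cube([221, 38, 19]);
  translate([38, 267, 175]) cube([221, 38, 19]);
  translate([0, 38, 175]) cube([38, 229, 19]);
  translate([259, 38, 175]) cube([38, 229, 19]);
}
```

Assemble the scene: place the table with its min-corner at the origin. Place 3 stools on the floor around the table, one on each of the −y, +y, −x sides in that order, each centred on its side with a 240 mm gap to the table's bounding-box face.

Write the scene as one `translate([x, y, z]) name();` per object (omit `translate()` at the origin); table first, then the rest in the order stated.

table();
translate([194, -545, 0]) stool();
translate([194, 1177, 0]) stool();
translate([-537, 316, 0]) stool();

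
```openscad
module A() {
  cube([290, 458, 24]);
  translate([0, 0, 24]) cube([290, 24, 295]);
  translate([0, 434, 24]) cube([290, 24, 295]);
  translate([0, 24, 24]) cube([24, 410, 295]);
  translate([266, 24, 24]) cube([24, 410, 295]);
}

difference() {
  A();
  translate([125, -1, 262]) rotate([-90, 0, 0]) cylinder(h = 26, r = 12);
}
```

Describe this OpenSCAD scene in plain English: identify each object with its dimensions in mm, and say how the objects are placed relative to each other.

A is an open storage box with external size 290×458×319 mm and wall thickness 24 mm (the base is also 24 mm thick). The base covers the whole footprint; the four walls stand on the base, with the y-facing walls full-width and the x-facing walls fitting between their inner faces.

The open box has a circular hole of radius 12 mm through its front wall, centred at (x = 125, z = 262).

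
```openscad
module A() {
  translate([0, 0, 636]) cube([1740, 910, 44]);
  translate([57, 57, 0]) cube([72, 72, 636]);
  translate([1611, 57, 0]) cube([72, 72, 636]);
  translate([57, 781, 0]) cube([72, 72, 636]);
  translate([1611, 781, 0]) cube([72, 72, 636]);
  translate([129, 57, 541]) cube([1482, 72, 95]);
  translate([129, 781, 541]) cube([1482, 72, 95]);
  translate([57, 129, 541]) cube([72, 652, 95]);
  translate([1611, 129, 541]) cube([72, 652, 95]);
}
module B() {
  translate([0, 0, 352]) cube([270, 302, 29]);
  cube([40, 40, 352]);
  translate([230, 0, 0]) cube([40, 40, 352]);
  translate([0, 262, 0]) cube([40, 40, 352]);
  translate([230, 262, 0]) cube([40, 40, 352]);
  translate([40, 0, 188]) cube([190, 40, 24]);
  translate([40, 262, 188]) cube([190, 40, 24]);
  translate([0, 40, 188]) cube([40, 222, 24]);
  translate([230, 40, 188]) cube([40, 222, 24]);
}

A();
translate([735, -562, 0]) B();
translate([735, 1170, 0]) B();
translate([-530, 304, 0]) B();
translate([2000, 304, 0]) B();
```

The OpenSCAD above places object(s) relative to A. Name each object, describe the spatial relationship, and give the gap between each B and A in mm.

A is a table. B is a stool. Four stools sit around the table at the −y, +y, −x, +x sides. The gap between each stool and the table is 260 mm.

Each stool's nearest face is 260 mm from the table's bounding box.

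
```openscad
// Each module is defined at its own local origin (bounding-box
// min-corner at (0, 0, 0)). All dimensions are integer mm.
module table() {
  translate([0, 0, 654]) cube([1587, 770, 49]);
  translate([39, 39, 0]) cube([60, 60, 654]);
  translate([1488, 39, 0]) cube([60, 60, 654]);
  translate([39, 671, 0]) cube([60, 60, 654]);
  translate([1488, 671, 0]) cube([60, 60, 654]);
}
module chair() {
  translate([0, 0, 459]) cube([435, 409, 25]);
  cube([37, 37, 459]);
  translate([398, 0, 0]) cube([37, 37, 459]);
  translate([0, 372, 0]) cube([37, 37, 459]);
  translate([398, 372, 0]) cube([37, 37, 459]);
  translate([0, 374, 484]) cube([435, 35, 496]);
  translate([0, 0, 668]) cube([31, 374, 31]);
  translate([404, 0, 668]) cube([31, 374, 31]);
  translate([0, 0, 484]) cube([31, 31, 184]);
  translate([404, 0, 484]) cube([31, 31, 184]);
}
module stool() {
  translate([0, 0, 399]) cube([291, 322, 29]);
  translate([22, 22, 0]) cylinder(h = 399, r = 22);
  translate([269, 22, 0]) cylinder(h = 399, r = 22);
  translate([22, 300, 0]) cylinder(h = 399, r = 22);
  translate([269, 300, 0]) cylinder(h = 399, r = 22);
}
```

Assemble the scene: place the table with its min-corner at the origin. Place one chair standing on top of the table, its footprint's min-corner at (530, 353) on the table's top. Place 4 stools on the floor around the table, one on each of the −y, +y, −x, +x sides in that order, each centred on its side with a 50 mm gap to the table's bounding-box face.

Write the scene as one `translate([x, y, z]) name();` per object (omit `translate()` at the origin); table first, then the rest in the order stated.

table();
translate([530, 353, 703]) chair();
translate([648, -372, 0]) stool();
translate([648, 820, 0]) stool();
translate([-341, 224, 0]) stool();
translate([1637, 224, 0]) stool();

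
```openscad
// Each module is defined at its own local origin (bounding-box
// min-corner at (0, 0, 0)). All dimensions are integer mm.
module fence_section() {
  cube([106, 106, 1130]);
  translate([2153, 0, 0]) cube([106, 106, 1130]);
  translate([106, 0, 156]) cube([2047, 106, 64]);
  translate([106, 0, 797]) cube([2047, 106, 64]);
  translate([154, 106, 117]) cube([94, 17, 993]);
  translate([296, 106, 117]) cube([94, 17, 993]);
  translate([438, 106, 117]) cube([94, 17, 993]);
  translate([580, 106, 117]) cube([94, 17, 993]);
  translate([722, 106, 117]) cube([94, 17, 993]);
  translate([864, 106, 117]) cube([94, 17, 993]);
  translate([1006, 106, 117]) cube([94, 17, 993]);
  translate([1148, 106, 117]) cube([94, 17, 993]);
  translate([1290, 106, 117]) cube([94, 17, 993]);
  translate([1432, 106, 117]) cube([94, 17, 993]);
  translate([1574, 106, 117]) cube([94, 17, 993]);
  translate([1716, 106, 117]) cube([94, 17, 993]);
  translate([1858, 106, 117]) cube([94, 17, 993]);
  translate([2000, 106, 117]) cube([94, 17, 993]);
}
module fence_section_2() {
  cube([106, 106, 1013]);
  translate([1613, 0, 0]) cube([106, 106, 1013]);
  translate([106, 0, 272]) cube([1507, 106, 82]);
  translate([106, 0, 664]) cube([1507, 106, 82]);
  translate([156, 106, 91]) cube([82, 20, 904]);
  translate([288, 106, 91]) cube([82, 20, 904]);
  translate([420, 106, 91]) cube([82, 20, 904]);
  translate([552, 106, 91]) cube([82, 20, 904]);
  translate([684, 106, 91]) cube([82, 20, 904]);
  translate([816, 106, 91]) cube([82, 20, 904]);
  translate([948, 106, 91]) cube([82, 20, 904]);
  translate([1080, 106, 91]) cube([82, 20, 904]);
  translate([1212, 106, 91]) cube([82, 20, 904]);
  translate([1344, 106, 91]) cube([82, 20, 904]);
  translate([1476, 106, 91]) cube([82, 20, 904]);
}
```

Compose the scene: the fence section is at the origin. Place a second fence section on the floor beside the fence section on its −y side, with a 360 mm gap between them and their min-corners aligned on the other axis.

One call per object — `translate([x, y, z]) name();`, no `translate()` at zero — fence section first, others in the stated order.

fence_section();
translate([0, -486, 0]) fence_section_2();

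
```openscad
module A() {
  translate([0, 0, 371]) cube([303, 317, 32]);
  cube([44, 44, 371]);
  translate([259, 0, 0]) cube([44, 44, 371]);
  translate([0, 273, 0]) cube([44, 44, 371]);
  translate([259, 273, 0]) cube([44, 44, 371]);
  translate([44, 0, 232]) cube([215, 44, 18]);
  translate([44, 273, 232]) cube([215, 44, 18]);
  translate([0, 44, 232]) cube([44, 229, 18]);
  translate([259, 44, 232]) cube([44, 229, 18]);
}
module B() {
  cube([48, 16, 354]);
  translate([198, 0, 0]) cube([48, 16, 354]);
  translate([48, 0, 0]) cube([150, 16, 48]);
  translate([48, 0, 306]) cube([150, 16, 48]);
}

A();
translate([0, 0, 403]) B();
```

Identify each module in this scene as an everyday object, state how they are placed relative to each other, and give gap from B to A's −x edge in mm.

A is a stool. B is a picture frame. The picture frame is on top of the stool. The gap from the picture frame to the stool's −x edge is 0 mm.

The picture frame's min-x is at 0; the stool's min-x is 0; gap = 0 mm.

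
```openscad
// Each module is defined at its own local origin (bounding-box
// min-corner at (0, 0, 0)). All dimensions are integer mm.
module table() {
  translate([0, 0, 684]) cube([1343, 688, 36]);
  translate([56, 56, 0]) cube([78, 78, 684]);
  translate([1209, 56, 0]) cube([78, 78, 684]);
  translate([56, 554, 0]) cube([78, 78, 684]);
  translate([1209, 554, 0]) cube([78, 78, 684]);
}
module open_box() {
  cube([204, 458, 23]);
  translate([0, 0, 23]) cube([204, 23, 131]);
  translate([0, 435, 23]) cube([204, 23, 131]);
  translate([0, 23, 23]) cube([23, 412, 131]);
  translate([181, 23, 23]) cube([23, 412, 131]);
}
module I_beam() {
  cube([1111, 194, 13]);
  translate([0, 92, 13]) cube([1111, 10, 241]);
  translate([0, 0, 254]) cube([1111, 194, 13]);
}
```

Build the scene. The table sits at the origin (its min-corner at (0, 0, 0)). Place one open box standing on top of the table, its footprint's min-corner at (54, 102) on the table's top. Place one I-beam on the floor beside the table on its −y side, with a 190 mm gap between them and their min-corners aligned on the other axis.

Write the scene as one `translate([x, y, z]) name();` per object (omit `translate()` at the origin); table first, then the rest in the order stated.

table();
translate([54, 102, 720]) open_box();
translate([0, -384, 0]) I_beam();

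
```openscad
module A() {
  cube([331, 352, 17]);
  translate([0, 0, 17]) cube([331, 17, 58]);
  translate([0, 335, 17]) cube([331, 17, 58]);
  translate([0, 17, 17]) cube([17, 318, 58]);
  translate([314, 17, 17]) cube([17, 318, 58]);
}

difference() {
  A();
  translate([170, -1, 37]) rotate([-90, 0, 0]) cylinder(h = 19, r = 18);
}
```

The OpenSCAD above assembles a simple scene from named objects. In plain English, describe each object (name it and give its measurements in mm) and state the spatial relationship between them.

A is an open storage box with external size 331×352×75 mm and wall thickness 17 mm (the base is also 17 mm thick). The base covers the whole footprint; the four walls stand on the base, with the y-facing walls full-width and the x-facing walls fitting between their inner faces.

The open box has a circular hole of radius 18 mm through its front wall, centred at (x = 170, z = 37).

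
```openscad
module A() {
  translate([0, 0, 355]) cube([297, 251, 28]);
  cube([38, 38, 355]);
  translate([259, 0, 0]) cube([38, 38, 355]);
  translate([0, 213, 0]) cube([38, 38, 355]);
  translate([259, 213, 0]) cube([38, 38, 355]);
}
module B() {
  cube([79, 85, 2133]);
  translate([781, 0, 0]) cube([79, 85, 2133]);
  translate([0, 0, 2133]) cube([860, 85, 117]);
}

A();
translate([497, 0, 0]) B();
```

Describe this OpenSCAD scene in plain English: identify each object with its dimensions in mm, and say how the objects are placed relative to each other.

A is a simple wooden stool: a rectangular seat 297 mm (x) by 251 mm (y), 28 mm thick, top face at z = 383 mm, on four square legs, each 38×38 mm in cross-section. The legs rest on z = 0, each flush with a corner of the seat.

B is a rectangular door frame: two vertical jambs of 79×85 mm section, 2133 mm tall, with a clear opening 702 mm wide between their inner faces. A header 117 mm tall and 85 mm deep lies on top of the jambs and spans the full outside width.

The door frame is on the floor beside the stool on its +x side.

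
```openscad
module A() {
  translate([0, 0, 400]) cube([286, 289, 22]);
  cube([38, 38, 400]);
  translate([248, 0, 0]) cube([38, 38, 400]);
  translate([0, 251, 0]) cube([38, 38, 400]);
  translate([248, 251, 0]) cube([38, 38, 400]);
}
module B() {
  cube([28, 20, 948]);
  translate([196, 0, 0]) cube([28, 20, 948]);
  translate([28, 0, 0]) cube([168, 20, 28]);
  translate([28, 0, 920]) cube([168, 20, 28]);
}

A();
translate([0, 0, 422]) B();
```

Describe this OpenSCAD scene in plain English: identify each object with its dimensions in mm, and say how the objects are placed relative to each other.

A is a simple wooden stool: a rectangular seat 286 mm (x) by 289 mm (y), 22 mm thick, top face at z = 422 mm, on four square legs, each 38×38 mm in cross-section. The legs rest on z = 0, each flush with a corner of the seat.

B is a picture frame with a 168×892 mm rectangular opening (x by z) and a uniform 28 mm border on every side. Frame depth is 20 mm along y. It is built from two vertical stiles running the full outside height and two horizontal rails spanning the gap between the stiles.

The picture frame is on top of the stool.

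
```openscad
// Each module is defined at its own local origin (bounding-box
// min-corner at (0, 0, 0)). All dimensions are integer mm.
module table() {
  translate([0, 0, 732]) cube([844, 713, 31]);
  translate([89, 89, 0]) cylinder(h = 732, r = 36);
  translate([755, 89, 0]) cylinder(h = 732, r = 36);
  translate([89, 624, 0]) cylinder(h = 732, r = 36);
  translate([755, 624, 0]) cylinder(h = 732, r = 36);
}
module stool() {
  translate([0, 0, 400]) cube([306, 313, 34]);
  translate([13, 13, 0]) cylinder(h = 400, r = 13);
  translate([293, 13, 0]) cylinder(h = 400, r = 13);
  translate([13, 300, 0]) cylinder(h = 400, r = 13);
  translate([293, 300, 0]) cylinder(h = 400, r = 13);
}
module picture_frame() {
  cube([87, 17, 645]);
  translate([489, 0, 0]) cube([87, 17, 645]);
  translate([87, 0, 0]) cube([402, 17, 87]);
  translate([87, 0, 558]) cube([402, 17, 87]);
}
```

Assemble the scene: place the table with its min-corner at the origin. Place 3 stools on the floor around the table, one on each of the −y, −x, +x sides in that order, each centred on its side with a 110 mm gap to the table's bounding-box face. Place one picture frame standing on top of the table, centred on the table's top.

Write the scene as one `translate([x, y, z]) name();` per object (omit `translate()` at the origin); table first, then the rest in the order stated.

table();
translate([269, -423, 0]) stool();
translate([-416, 200, 0]) stool();
translate([954, 200, 0]) stool();
translate([134, 348, 763]) picture_frame();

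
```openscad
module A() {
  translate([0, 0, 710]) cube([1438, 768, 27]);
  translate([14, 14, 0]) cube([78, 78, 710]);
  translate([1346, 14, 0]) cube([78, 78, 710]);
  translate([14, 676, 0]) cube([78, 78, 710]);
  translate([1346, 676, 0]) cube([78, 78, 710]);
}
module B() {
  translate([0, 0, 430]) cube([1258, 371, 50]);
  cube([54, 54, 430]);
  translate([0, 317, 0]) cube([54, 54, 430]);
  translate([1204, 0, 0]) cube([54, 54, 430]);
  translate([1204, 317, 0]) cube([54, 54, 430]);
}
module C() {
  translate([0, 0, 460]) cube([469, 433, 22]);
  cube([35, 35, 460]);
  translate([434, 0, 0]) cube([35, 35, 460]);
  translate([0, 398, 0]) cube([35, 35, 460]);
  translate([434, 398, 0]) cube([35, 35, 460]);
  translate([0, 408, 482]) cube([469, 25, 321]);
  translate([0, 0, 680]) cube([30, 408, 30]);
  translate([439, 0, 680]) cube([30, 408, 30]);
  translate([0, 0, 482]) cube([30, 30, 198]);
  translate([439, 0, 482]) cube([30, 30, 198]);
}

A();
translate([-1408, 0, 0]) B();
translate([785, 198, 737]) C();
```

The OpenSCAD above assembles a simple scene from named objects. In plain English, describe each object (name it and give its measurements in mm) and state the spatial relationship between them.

A is a rectangular dining table. The top is 1438×768×27 mm with its upper surface at z = 737 mm. It stands on four 78×78 mm square legs, each inset 14 mm from the nearest pair of top edges, running from the floor to the underside of the top.

B is a bench: a 1258×371 mm seat slab, 50 mm thick, top at z = 480 mm, on four 54×54 mm square legs flush with the seat corners and standing on z = 0.

C is a chair. The seat is a 469×433×22 mm slab with its top at z = 482 mm, on four 35×35 mm corner legs (flush with the seat edges, standing on z = 0). A flat backrest 25 mm thick, 321 mm tall, spans the full seat width and rises from the seat top along its +y edge, rear face flush with the rear of the seat. Two armrests of 30×30 mm section run along each side from the seat's front edge to the front of the backrest, top faces 228 mm above the seat top and outer faces flush with the seat's x-edges; a 30×30 mm post under the front of each armrest stands on the seat at the front corner.

The bench is on the floor beside the table on its −x side. The chair is on top of the table.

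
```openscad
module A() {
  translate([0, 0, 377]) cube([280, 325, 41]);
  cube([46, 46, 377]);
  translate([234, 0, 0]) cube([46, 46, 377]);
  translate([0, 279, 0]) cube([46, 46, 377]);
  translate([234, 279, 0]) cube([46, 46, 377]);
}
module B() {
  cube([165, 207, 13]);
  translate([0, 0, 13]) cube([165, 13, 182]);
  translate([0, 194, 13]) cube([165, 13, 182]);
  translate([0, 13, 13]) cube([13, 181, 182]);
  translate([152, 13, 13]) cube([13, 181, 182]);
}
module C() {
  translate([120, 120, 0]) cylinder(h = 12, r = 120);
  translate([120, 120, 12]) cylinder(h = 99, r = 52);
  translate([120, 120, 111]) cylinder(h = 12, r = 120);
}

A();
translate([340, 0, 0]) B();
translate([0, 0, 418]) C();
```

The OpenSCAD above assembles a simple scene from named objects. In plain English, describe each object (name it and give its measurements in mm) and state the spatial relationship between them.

A is a four-legged stool. The seat is 280×325 mm, 41 mm thick, top at z = 418 mm. It stands on four square legs, each 46×46 mm in cross-section, from z = 0 to the seat underside, each flush with a corner of the seat.

B is an open storage box with external size 165×207×195 mm and wall thickness 13 mm (the base is also 13 mm thick). The base covers the whole footprint; the four walls stand on the base, with the y-facing walls full-width and the x-facing walls fitting between their inner faces.

C is a spool: two coaxial disc flanges of radius 120 mm and thickness 12 mm, joined by a core cylinder of radius 52 mm and height 99 mm. The lower flange rests on z = 0 and the three cylinders share a vertical axis.

The open box is on the floor beside the stool on its +x side. The spool is on top of the stool.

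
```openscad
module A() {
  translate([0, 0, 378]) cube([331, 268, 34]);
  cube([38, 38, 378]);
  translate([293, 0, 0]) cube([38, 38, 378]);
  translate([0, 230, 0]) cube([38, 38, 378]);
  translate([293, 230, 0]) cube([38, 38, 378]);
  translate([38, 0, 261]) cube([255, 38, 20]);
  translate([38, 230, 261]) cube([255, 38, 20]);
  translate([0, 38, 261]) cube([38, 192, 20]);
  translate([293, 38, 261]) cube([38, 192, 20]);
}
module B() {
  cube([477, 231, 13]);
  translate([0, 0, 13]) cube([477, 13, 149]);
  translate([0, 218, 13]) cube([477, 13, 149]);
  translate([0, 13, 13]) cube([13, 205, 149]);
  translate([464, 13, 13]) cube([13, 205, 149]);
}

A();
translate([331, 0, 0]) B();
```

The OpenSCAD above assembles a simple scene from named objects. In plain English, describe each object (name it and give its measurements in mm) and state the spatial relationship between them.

A is a four-legged stool. The seat is 331×268 mm, 34 mm thick, top at z = 412 mm. It stands on four square legs, each 38×38 mm in cross-section, from z = 0 to the seat underside, each flush with a corner of the seat. Four stretchers, 38 mm wide and 20 mm tall, connect adjacent legs with their undersides at z = 261 mm, each running between the inner faces of the legs it joins and aligned with the legs' outer faces on the other axis.

B is an open-topped rectangular box: outside dimensions 477×231×162 mm, with a uniform wall and base thickness of 13 mm. The base is a full 477×231 slab on the floor; four walls sit on top of the base. The front and back walls (the −y and +y sides) span the full width; the two side walls fit between them.

The open box is against the stool's +x side, with their −y faces flush.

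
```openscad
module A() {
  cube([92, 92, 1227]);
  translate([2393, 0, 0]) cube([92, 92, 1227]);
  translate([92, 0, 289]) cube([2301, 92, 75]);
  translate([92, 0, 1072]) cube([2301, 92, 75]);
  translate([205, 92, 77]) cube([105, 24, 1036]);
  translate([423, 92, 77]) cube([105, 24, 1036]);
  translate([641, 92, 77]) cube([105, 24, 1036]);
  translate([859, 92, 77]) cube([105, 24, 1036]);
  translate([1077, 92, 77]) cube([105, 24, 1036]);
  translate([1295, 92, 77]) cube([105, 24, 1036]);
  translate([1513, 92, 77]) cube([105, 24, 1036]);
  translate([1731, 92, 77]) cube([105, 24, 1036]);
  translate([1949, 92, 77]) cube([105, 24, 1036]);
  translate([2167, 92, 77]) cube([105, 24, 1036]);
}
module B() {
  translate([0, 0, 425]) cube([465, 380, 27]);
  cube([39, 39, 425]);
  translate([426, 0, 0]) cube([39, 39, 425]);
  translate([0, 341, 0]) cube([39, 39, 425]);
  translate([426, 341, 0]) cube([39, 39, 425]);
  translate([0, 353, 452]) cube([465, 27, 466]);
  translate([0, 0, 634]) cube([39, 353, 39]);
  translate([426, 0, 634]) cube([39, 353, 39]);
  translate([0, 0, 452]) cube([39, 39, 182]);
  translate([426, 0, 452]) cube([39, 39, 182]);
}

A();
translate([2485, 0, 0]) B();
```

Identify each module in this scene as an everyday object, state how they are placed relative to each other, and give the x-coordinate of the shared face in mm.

A is a fence section. B is a chair. The chair is against the fence section's +x side, with their −y faces flush. The x-coordinate of the shared face is 2485 mm.

The fence section's +x face and the chair's −x face are both at x = 2485 mm.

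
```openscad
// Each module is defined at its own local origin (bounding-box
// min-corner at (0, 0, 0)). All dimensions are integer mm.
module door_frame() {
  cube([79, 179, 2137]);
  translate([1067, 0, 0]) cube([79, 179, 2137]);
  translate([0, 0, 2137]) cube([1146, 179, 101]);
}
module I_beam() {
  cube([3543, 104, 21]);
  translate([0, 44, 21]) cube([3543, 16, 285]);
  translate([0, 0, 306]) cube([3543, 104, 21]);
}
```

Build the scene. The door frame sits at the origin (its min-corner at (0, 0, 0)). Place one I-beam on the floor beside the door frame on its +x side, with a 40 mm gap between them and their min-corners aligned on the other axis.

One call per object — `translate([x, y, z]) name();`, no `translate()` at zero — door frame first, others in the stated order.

door_frame();
translate([1186, 0, 0]) I_beam();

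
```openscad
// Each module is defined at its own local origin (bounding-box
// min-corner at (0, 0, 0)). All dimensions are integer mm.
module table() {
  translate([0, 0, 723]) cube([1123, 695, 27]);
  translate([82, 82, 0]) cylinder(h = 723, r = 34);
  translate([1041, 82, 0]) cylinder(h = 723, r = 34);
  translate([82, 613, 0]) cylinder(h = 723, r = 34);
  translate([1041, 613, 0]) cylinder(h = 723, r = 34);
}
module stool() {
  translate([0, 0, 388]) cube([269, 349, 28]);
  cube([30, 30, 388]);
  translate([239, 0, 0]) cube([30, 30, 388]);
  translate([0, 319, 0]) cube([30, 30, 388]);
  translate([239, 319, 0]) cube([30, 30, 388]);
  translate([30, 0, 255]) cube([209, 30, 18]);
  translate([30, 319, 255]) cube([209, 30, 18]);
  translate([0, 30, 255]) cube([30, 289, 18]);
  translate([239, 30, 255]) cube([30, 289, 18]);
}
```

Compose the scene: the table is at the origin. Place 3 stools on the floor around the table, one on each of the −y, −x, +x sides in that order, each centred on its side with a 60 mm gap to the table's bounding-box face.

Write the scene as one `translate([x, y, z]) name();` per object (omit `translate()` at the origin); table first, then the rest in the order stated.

table();
translate([427, -409, 0]) stool();
translate([-329, 173, 0]) stool();
translate([1183, 173, 0]) stool();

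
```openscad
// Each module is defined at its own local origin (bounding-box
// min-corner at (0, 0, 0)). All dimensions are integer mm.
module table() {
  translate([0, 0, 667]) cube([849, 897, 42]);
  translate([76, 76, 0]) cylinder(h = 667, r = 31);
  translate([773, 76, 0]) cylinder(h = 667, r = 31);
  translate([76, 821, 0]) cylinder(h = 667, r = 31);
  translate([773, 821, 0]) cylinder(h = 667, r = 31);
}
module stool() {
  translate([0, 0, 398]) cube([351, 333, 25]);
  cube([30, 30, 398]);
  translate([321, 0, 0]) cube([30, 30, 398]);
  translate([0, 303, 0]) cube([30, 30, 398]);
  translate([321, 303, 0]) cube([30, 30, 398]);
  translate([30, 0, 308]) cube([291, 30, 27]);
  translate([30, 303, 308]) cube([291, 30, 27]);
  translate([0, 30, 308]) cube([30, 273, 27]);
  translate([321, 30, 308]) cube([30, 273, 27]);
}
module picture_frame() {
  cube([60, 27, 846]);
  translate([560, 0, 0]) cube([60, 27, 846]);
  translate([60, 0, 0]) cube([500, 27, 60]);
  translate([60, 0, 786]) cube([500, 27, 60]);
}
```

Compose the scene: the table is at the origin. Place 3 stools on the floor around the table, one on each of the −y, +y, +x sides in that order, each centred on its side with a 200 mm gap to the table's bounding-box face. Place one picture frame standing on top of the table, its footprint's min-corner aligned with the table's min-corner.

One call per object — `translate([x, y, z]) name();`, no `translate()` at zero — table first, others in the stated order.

table();
translate([249, -533, 0]) stool();
translate([249, 1097, 0]) stool();
translate([1049, 282, 0]) stool();
translate([0, 0, 709]) picture_frame();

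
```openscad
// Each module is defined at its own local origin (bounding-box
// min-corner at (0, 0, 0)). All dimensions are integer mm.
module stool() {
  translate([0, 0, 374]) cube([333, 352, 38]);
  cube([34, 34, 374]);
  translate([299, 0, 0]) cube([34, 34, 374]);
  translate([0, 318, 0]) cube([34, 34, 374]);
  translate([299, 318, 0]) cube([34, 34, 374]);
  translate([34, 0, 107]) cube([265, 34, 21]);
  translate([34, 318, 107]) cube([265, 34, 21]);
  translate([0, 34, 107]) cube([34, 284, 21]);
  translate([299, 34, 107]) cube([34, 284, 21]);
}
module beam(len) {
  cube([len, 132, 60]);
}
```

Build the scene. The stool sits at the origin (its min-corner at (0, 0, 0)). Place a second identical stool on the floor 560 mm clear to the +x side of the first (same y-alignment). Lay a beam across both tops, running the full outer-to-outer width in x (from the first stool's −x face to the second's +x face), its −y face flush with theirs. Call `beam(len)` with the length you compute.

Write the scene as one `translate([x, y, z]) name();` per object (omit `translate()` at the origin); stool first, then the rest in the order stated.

stool();
translate([893, 0, 0]) stool();
translate([0, 0, 412]) beam(1226);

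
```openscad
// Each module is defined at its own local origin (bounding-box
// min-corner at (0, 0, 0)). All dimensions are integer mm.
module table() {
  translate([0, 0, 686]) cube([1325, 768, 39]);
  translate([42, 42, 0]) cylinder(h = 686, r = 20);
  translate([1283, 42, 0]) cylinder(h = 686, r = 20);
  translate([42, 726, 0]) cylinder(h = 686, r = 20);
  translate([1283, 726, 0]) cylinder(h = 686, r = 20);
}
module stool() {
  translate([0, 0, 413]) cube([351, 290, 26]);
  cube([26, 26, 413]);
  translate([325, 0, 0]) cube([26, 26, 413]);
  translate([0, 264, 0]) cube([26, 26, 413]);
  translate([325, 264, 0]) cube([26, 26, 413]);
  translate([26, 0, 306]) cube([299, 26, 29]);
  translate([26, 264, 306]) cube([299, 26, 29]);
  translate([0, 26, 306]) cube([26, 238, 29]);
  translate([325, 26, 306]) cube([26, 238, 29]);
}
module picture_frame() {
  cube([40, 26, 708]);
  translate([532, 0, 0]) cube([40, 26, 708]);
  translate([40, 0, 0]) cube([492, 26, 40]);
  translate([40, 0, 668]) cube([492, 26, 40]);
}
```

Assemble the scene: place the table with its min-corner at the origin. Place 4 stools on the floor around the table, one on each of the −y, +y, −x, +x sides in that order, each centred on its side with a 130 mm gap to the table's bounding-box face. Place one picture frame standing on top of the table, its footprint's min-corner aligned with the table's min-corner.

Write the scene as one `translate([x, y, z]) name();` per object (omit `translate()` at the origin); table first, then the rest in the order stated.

table();
translate([487, -420, 0]) stool();
translate([487, 898, 0]) stool();
translate([-481, 239, 0]) stool();
translate([1455, 239, 0]) stool();
translate([0, 0, 725]) picture_frame();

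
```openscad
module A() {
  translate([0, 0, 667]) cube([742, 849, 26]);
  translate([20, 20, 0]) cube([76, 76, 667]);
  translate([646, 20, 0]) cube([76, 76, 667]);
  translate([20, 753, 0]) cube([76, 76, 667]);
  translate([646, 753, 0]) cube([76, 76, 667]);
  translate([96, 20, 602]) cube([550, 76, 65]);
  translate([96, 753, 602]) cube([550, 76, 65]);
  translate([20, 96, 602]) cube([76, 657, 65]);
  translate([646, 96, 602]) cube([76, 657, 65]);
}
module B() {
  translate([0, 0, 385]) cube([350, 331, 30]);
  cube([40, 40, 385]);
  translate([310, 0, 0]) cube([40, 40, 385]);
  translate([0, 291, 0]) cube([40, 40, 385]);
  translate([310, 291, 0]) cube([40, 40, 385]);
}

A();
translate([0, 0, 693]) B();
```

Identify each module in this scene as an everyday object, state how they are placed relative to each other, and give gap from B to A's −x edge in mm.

The stool's min-x is at 0; the table's min-x is 0; gap = 0 mm.

A is a table. B is a stool. The stool is on top of the table. The gap from the stool to the table's −x edge is 0 mm.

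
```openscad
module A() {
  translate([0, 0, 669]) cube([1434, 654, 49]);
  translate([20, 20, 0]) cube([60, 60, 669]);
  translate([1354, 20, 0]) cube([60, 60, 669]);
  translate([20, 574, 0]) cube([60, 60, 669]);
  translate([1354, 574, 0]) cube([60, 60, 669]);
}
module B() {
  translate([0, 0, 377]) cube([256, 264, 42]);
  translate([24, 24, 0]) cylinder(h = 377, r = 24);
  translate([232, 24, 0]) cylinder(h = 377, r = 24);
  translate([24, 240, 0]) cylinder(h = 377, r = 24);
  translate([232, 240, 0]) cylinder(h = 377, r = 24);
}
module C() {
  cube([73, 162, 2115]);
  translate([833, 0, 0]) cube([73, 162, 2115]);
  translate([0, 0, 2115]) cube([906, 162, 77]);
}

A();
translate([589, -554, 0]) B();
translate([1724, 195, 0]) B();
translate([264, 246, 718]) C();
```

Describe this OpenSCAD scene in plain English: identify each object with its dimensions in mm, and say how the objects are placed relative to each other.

A is a table: top 1434 mm (x) × 654 mm (y), 49 mm thick, upper face at z = 718 mm, on four 60×60 mm square legs, each inset 20 mm from the nearest pair of top edges, running from z = 0 to the bottom of the top.

B is a four-legged stool. The seat is a 256×264×42 mm slab whose top surface is at z = 419 mm; four round legs, each 48 mm in diameter, run from the floor (z = 0) to the underside of the seat, each leg's axis is inset half a diameter from the nearest pair of seat edges (so the leg's bounding box is flush with the corner).

C is a door frame. The clear opening is 760 mm wide and 2115 mm high. Two 73 mm wide jambs, 162 mm deep, stand either side of the opening from the floor to the top of the opening. A 77 mm thick head sits across the top of both jambs, spanning the full outside width of the frame.

Two stools sit around the table at the −y, +x sides. The door frame is on top of the table, centred.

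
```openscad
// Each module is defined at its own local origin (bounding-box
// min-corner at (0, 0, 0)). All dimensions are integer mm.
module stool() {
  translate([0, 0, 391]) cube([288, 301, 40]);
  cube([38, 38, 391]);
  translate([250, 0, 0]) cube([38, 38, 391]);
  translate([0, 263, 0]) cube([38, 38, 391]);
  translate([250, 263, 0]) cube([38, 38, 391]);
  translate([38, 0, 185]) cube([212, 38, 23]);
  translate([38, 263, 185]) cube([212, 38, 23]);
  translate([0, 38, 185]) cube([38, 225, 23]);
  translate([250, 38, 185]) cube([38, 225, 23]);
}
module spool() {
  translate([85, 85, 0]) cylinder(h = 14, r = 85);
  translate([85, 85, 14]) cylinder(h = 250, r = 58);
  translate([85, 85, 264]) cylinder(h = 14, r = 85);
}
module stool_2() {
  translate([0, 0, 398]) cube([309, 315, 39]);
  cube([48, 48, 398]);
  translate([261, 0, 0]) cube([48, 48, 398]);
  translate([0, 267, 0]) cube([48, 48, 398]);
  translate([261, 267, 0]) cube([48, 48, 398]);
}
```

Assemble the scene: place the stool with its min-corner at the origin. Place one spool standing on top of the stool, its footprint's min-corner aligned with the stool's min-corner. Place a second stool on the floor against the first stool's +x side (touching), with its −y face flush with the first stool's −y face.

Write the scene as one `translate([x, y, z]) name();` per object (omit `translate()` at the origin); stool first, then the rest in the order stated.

stool();
translate([0, 0, 431]) spool();
translate([288, 0, 0]) stool_2();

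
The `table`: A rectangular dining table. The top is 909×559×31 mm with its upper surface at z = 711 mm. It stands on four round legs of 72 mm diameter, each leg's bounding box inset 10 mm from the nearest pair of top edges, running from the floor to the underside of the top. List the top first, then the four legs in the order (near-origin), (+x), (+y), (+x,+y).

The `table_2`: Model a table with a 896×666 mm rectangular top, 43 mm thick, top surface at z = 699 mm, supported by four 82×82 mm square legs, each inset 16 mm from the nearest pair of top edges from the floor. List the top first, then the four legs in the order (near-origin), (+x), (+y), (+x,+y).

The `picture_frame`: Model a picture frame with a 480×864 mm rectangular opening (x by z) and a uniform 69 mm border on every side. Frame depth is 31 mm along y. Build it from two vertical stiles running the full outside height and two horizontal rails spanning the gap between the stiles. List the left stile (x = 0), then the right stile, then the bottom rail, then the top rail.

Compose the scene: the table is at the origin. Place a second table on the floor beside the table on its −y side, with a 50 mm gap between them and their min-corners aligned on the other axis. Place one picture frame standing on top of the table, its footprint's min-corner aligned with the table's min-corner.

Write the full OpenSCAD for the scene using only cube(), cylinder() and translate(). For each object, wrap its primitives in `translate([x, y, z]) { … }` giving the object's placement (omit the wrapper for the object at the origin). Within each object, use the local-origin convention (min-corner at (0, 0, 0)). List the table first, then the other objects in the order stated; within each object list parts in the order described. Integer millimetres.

translate([0, 0, 680]) cube([909, 559, 31]);
translate([46, 46, 0]) cylinder(h = 680, r = 36);
translate([863, 46, 0]) cylinder(h = 680, r = 36);
translate([46, 513, 0]) cylinder(h = 680, r = 36);
translate([863, 513, 0]) cylinder(h = 680, r = 36);
translate([0, -716, 0]) {
  translate([0, 0, 656]) cube([896, 666, 43]);
  translate([16, 16, 0]) cube([82, 82, 656]);
  translate([798, 16, 0]) cube([82, 82, 656]);
  translate([16, 568, 0]) cube([82, 82, 656]);
  translate([798, 568, 0]) cube([82, 82, 656]);
}
translate([0, 0, 711]) {
  cube([69, 31, 1002]);
  translate([549, 0, 0]) cube([69, 31, 1002]);
  translate([69, 0, 0]) cube([480, 31, 69]);
  translate([69, 0, 933]) cube([480, 31, 69]);
}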